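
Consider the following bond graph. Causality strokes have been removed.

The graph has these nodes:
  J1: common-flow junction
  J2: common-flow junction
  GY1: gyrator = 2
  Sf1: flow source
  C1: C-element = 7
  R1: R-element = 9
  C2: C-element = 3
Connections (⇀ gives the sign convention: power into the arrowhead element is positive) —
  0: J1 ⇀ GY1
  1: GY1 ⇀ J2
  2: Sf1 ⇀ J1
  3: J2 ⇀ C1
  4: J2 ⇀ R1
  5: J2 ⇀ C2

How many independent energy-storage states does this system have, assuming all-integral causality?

2  (C1, C2 all integral)

bond 2 stroke at Sf1  (Sf1: flow source, stroke at near end)
bond 0 stroke at J1  (1-jn J1 has f-setter on 2)
bond 1 stroke at J2  (through GY1, causality inverts; strokes same side of GY1)
bond 3 stroke at J2  (C1: C, integral causality)
bond 5 stroke at J2  (C2 outputs effort q/C2)
bond 4 stroke at R1  (closing 1-jn rule on J2)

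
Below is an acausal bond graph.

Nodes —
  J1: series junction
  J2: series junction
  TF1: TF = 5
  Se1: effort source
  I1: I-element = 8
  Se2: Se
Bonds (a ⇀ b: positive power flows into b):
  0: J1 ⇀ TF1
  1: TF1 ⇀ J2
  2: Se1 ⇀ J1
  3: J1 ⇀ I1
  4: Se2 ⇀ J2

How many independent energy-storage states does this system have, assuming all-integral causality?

1  (I1 all integral)

bond 2 stroke→J1  (Se1 (Se) sets effort on bond)
bond 4 stroke→J2  (Se2: effort source, stroke at far end)
bond 1 stroke→TF1  (J2 needs exactly one f-in)
bond 0 stroke→J1  (TF TF1: opposite of bond 1)
bond 3 stroke→I1  (closing 1-jn rule on J1)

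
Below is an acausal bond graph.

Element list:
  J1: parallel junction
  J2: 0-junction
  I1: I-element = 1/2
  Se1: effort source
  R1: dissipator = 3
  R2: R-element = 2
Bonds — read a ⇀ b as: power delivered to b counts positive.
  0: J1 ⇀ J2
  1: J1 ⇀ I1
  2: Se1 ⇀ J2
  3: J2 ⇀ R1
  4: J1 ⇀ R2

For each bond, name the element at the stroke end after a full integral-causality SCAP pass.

b0 stroke at J1
b1 stroke at I1
b2 stroke at J2
b3 stroke at R1
b4 stroke at R2

b2 stroke at J2  (source Se1 imposes e)
b0 stroke at J1  (0-jn J2 has e-setter on 2)
b3 stroke at R1  (J2 effort already set via bond 2)
b1 stroke at I1  (common-e at J1 fixed by 0)
b4 stroke at R2  (common-e at J1 fixed by 0)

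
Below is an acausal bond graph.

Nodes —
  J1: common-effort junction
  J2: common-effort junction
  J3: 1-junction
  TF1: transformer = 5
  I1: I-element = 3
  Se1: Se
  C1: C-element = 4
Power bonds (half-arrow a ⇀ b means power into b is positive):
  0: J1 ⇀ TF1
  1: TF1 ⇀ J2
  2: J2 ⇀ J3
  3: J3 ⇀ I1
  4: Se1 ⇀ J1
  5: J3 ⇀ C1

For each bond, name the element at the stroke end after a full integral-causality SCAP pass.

b4 |J1  (Se1: effort source, stroke at far end)
b0 |TF1  (common-e at J1 fixed by 4)
b1 |J2  (TF1 one-in-one-out from 0)
b2 |J3  (0-jn J2 has e-setter on 1)
b3 |I1  (prefer integral on I1)
b5 |J3  (J3: bond 3 brought flow, rest push out)

b0 →TF1
b1 →J2
b2 →J3
b3 →I1
b4 →J1
b5 →J3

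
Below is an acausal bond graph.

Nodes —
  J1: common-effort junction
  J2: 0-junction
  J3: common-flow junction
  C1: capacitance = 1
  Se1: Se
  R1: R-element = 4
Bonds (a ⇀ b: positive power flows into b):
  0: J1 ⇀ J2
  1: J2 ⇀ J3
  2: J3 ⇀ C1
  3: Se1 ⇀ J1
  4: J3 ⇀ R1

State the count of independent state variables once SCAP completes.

#3 stroke→J1  (Se1 (Se) sets effort on bond)
#0 stroke→J2  (J1 effort already set via bond 3)
#1 stroke→J3  (J2: bond 0 brought effort, rest push out)
#2 stroke→J3  (C1 integral (e out))
#4 stroke→R1  (only one flow-in slot at J3)

1  (C1 all integral)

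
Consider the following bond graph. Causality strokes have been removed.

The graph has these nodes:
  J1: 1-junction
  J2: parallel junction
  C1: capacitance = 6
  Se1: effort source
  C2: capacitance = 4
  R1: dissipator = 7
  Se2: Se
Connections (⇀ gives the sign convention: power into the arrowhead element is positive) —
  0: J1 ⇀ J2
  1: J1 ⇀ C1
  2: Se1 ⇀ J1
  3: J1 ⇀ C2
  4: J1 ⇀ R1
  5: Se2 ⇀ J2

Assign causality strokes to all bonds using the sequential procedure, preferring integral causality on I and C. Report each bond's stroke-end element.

b0 stroke→J1
b1 stroke→J1
b2 stroke→J1
b3 stroke→J1
b4 stroke→R1
b5 stroke→J2

β2 |J1  (source Se1 imposes e)
β5 |J2  (Se2: effort source, stroke at far end)
β0 |J1  (J2 effort already set via bond 5)
β1 |J1  (C1 outputs effort q/C1)
β3 |J1  (C2: C, integral causality)
β4 |R1  (only one flow-in slot at J1)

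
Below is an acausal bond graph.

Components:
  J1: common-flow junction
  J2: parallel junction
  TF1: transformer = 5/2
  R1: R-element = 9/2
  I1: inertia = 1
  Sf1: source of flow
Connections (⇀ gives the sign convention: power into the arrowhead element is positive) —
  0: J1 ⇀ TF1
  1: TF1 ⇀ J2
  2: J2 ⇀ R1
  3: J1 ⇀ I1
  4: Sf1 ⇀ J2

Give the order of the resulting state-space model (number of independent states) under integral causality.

1  (I1 all integral)

#4 |Sf1  (source Sf1 imposes f)
#3 |I1  (I1 outputs flow p/I1)
#0 |J1  (J1: bond 3 brought flow, rest push out)
#1 |TF1  (TF1 one-in-one-out from 0)
#2 |J2  (closing 0-jn rule on J2)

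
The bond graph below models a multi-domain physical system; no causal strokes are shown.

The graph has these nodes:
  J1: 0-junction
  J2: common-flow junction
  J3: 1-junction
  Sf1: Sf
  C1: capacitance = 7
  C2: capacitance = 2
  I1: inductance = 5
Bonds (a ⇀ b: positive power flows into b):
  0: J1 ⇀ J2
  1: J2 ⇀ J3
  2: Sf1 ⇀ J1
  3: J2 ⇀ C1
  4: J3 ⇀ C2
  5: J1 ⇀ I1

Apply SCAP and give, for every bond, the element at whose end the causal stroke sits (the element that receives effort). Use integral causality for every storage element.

b0 stroke at J1
b1 stroke at J2
b2 stroke at Sf1
b3 stroke at J2
b4 stroke at J3
b5 stroke at I1

b2 |Sf1  (Sf1 (Sf) sets flow on bond)
b3 |J2  (C1 outputs effort q/C1)
b4 |J3  (C2 integral (e out))
b1 |J2  (only one flow-in slot at J3)
b0 |J1  (J2 needs exactly one f-in)
b5 |I1  (common-e at J1 fixed by 0)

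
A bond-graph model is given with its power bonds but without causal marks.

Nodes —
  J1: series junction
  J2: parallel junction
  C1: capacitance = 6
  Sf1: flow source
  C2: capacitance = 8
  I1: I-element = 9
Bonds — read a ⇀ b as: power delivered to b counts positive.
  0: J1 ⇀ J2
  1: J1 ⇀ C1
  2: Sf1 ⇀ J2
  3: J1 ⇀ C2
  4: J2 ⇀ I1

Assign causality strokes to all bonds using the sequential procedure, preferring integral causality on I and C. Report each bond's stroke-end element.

b0 stroke→J2
b1 stroke→J1
b2 stroke→Sf1
b3 stroke→J1
b4 stroke→I1

b2 →Sf1  (Sf1 (Sf) sets flow on bond)
b1 →J1  (C1: C, integral causality)
b3 →J1  (C2: C, integral causality)
b0 →J2  (J1: last free bond brings flow in)
b4 →I1  (J2: bond 0 brought effort, rest push out)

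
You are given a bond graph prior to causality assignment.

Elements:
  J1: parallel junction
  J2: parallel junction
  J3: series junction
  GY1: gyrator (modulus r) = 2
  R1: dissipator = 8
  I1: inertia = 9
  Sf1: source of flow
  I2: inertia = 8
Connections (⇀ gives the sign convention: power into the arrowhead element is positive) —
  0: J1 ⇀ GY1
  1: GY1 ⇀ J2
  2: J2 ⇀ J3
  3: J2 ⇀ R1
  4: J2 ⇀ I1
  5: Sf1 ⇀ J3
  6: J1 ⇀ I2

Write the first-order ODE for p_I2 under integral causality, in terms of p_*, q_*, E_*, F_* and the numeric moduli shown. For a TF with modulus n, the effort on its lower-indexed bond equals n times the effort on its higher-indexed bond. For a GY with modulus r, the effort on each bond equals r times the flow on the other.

#5 |Sf1  (Sf1 fixes flow; stroke at Sf1)
#2 |J3  (1-jn J3 has f-setter on 5)
#4 |I1  (I1: I, integral causality)
#6 |I2  (I2: I, integral causality)
#0 |J1  (only one effort-in slot at J1)
#1 |J2  (GY GY1: same side as bond 0)
#3 |R1  (J2: bond 1 brought effort, rest push out)

dp_I2/dt = 2*F_Sf1 + 2*p_I1/9 - p_I2/16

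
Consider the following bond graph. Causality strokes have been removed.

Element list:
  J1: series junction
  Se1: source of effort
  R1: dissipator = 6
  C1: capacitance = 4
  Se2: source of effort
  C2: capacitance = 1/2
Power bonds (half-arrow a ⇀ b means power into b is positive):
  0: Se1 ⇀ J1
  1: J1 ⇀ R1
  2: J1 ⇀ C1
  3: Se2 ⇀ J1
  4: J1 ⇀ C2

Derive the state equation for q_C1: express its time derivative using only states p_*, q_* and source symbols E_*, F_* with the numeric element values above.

#0 →J1  (source Se1 imposes e)
#3 →J1  (source Se2 imposes e)
#2 →J1  (C1 outputs effort q/C1)
#4 →J1  (C2: C, integral causality)
#1 →R1  (closing 1-jn rule on J1)

dq_C1/dt = E_Se1/6 + E_Se2/6 - q_C1/24 - q_C2/3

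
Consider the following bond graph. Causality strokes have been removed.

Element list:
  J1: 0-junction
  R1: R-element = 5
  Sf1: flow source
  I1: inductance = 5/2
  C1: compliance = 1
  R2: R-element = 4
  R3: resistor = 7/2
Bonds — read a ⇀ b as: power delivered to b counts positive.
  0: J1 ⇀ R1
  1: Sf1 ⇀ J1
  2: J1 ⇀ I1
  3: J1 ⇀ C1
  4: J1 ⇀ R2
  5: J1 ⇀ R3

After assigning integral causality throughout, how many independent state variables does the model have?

2  (C1, I1 all integral)

b1 |Sf1  (Sf1: flow source, stroke at near end)
b2 |I1  (prefer integral on I1)
b3 |J1  (C1: C, integral causality)
b0 |R1  (common-e at J1 fixed by 3)
b4 |R2  (J1: bond 3 brought effort, rest push out)
b5 |R3  (common-e at J1 fixed by 3)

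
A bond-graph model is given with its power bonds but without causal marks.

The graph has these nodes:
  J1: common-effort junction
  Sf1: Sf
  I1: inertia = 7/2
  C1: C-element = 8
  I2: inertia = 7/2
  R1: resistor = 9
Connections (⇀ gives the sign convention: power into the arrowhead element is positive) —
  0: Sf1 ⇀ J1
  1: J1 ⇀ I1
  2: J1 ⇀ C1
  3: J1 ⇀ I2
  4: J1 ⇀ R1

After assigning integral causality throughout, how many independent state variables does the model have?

3  (C1, I1, I2 all integral)

#0 stroke→Sf1  (Sf1 (Sf) sets flow on bond)
#1 stroke→I1  (I1: I, integral causality)
#2 stroke→J1  (C1 outputs effort q/C1)
#3 stroke→I2  (J1: bond 2 brought effort, rest push out)
#4 stroke→R1  (J1: bond 2 brought effort, rest push out)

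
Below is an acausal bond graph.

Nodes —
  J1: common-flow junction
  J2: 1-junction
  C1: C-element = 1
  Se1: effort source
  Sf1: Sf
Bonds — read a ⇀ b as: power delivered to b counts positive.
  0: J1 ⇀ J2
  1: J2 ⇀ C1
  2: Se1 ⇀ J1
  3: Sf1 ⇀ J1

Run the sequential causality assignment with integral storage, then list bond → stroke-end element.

β0 |J1
β1 |J2
β2 |J1
β3 |Sf1

bond 2 →J1  (source Se1 imposes e)
bond 3 →Sf1  (Sf1 (Sf) sets flow on bond)
bond 0 →J1  (J1: bond 3 brought flow, rest push out)
bond 1 →J2  (common-f at J2 fixed by 0)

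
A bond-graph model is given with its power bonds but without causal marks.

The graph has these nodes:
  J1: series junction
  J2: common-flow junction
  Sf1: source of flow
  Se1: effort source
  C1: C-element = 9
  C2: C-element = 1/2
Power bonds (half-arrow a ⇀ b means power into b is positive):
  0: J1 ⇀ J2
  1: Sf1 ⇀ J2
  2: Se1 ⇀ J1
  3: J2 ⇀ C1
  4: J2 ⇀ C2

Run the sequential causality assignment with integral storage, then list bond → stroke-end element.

bond 1 →Sf1  (source Sf1 imposes f)
bond 2 →J1  (Se1 (Se) sets effort on bond)
bond 0 →J2  (closing 1-jn rule on J1)
bond 3 →J2  (J2: bond 1 brought flow, rest push out)
bond 4 →J2  (1-jn J2 has f-setter on 1)

#0 stroke→J2
#1 stroke→Sf1
#2 stroke→J1
#3 stroke→J2
#4 stroke→J2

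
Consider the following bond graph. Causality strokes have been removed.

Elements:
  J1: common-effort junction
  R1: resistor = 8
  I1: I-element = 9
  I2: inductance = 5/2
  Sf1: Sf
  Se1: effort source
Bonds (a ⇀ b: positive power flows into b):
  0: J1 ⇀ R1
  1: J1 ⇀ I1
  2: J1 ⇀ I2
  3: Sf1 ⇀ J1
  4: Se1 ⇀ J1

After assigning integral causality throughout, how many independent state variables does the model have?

b3 stroke at Sf1  (Sf1 fixes flow; stroke at Sf1)
b4 stroke at J1  (Se1: effort source, stroke at far end)
b0 stroke at R1  (0-jn J1 has e-setter on 4)
b1 stroke at I1  (J1 effort already set via bond 4)
b2 stroke at I2  (0-jn J1 has e-setter on 4)

2  (I1, I2 all integral)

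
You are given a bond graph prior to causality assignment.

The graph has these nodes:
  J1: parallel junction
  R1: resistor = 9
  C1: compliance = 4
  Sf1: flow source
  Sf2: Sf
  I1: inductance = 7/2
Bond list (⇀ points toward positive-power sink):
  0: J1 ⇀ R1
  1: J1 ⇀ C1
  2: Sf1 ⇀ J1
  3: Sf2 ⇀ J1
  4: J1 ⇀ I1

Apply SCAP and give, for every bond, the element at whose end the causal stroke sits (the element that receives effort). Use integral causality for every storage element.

β0 |R1
β1 |J1
β2 |Sf1
β3 |Sf2
β4 |I1

β2 →Sf1  (Sf1 fixes flow; stroke at Sf1)
β3 →Sf2  (Sf2: flow source, stroke at near end)
β1 →J1  (C1: C, integral causality)
β0 →R1  (J1 effort already set via bond 1)
β4 →I1  (0-jn J1 has e-setter on 1)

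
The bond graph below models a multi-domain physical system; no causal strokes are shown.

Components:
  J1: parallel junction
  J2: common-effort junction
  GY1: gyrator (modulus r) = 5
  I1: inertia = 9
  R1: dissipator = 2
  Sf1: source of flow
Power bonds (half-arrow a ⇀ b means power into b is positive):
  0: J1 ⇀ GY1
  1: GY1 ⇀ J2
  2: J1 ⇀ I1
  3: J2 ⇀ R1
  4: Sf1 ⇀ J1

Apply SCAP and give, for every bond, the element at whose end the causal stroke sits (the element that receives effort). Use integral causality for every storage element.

#0 |J1
#1 |J2
#2 |I1
#3 |R1
#4 |Sf1

#4 stroke at Sf1  (Sf1 (Sf) sets flow on bond)
#2 stroke at I1  (I1 outputs flow p/I1)
#0 stroke at J1  (closing 0-jn rule on J1)
#1 stroke at J2  (GY1: gyrator matches bond 0)
#3 stroke at R1  (J2: bond 1 brought effort, rest push out)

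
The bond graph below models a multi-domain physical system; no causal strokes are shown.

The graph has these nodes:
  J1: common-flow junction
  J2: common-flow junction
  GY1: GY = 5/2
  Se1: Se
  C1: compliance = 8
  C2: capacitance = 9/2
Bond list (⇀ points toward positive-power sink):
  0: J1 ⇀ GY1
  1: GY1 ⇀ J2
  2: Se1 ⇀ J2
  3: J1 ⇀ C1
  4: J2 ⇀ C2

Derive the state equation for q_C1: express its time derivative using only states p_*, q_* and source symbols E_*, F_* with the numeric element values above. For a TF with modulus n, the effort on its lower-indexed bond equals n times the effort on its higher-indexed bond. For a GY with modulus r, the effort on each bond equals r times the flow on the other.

dq_C1/dt = -2*E_Se1/5 + 4*q_C2/45

b2 stroke at J2  (source Se1 imposes e)
b3 stroke at J1  (C1 outputs effort q/C1)
b0 stroke at GY1  (J1 needs exactly one f-in)
b1 stroke at GY1  (through GY1, causality inverts; strokes same side of GY1)
b4 stroke at J2  (common-f at J2 fixed by 1)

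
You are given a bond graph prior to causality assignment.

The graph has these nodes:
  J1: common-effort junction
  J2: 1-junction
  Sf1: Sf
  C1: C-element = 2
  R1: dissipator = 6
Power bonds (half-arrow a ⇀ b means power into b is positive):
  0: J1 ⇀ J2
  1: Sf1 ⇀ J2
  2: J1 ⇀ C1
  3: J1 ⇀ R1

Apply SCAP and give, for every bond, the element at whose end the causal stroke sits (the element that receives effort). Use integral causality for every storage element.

β0 stroke at J2
β1 stroke at Sf1
β2 stroke at J1
β3 stroke at R1

bond 1 stroke at Sf1  (Sf1 fixes flow; stroke at Sf1)
bond 0 stroke at J2  (J2 flow already set via bond 1)
bond 2 stroke at J1  (C1: C, integral causality)
bond 3 stroke at R1  (J1: bond 2 brought effort, rest push out)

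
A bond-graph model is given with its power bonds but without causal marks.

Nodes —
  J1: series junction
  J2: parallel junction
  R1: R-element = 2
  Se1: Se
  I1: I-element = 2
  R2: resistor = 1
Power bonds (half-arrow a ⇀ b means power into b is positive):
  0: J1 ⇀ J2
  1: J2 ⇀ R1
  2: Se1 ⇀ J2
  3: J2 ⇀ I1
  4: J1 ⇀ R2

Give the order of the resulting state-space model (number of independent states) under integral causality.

1  (I1 all integral)

#2 →J2  (Se1 (Se) sets effort on bond)
#0 →J1  (common-e at J2 fixed by 2)
#1 →R1  (0-jn J2 has e-setter on 2)
#3 →I1  (common-e at J2 fixed by 2)
#4 →R2  (only one flow-in slot at J1)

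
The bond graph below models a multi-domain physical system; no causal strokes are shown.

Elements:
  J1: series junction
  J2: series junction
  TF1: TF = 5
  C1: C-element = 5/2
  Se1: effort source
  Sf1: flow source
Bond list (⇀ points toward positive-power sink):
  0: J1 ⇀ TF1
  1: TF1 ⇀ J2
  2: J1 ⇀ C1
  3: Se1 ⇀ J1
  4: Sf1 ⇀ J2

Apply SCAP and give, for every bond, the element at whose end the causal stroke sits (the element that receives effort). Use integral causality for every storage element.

β0 stroke at TF1
β1 stroke at J2
β2 stroke at J1
β3 stroke at J1
β4 stroke at Sf1

b3 →J1  (Se1 fixes effort; stroke away)
b4 →Sf1  (Sf1 fixes flow; stroke at Sf1)
b1 →J2  (J2 flow already set via bond 4)
b0 →TF1  (TF1 one-in-one-out from 1)
b2 →J1  (J1 flow already set via bond 0)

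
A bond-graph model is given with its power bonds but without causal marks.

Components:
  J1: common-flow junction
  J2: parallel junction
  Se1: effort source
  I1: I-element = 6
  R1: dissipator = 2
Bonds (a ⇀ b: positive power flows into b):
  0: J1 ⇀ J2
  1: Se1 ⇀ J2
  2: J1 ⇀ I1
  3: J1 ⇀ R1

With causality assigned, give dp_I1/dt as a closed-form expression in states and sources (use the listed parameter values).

dp_I1/dt = -E_Se1 - p_I1/3

#1 stroke at J2  (Se1 fixes effort; stroke away)
#0 stroke at J1  (0-jn J2 has e-setter on 1)
#2 stroke at I1  (I1 outputs flow p/I1)
#3 stroke at J1  (1-jn J1 has f-setter on 2)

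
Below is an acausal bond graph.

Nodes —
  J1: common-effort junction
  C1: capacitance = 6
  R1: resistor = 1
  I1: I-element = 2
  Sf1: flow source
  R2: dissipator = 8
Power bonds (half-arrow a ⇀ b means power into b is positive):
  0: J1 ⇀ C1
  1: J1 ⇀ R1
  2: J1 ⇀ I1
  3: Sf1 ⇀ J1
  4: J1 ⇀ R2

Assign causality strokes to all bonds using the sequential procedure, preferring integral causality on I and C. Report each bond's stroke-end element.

b3 →Sf1  (Sf1 fixes flow; stroke at Sf1)
b0 →J1  (C1: C, integral causality)
b1 →R1  (J1 effort already set via bond 0)
b2 →I1  (J1 effort already set via bond 0)
b4 →R2  (common-e at J1 fixed by 0)

#0 stroke at J1
#1 stroke at R1
#2 stroke at I1
#3 stroke at Sf1
#4 stroke at R2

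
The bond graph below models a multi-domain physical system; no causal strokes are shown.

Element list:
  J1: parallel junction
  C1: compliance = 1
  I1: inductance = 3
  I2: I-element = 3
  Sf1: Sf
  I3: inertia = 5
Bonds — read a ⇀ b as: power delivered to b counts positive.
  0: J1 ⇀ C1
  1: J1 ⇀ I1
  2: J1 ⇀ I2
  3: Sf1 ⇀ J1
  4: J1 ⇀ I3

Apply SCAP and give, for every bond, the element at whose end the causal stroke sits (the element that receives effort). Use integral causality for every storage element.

#3 →Sf1  (Sf1 (Sf) sets flow on bond)
#0 →J1  (C1 integral (e out))
#1 →I1  (J1 effort already set via bond 0)
#2 →I2  (0-jn J1 has e-setter on 0)
#4 →I3  (J1 effort already set via bond 0)

β0 |J1
β1 |I1
β2 |I2
β3 |Sf1
β4 |I3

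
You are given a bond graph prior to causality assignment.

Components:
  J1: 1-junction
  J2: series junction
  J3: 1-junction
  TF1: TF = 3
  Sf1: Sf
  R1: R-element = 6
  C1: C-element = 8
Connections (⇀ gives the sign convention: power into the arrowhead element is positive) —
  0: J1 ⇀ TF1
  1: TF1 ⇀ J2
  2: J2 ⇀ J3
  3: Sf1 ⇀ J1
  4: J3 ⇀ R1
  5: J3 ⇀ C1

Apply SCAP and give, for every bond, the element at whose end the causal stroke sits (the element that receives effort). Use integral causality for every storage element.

#3 →Sf1  (source Sf1 imposes f)
#0 →J1  (1-jn J1 has f-setter on 3)
#1 →TF1  (TF TF1: opposite of bond 0)
#2 →J2  (J2: bond 1 brought flow, rest push out)
#4 →J3  (1-jn J3 has f-setter on 2)
#5 →J3  (1-jn J3 has f-setter on 2)

bond 0 |J1
bond 1 |TF1
bond 2 |J2
bond 3 |Sf1
bond 4 |J3
bond 5 |J3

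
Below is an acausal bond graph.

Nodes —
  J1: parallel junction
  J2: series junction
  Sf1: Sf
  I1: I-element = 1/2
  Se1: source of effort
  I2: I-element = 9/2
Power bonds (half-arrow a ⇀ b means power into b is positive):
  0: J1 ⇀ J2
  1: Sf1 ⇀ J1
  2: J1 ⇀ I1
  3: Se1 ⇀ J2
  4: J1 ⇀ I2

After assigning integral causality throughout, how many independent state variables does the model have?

bond 1 →Sf1  (Sf1: flow source, stroke at near end)
bond 3 →J2  (Se1 (Se) sets effort on bond)
bond 0 →J1  (closing 1-jn rule on J2)
bond 2 →I1  (J1 effort already set via bond 0)
bond 4 →I2  (common-e at J1 fixed by 0)

2  (I1, I2 all integral)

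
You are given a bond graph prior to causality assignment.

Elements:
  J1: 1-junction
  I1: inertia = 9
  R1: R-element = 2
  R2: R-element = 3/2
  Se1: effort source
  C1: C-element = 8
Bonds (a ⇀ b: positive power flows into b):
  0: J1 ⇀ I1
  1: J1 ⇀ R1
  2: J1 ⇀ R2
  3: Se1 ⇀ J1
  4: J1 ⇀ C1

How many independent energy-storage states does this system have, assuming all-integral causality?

b3 |J1  (Se1: effort source, stroke at far end)
b0 |I1  (I1: I, integral causality)
b1 |J1  (1-jn J1 has f-setter on 0)
b2 |J1  (common-f at J1 fixed by 0)
b4 |J1  (1-jn J1 has f-setter on 0)

2  (C1, I1 all integral)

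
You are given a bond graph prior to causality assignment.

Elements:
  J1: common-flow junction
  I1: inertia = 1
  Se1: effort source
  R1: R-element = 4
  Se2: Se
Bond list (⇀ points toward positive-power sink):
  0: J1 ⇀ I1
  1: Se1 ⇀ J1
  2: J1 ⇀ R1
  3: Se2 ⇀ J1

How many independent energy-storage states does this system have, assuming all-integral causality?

β1 |J1  (Se1 (Se) sets effort on bond)
β3 |J1  (Se2 fixes effort; stroke away)
β0 |I1  (I1 integral (f out))
β2 |J1  (J1: bond 0 brought flow, rest push out)

1  (I1 all integral)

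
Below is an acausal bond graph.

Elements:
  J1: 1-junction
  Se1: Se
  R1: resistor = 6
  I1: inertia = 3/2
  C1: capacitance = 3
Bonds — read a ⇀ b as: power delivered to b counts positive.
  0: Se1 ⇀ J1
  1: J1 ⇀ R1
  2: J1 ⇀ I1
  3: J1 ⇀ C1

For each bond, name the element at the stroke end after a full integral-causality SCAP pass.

b0 →J1
b1 →J1
b2 →I1
b3 →J1

#0 →J1  (source Se1 imposes e)
#2 →I1  (I1: I, integral causality)
#1 →J1  (1-jn J1 has f-setter on 2)
#3 →J1  (1-jn J1 has f-setter on 2)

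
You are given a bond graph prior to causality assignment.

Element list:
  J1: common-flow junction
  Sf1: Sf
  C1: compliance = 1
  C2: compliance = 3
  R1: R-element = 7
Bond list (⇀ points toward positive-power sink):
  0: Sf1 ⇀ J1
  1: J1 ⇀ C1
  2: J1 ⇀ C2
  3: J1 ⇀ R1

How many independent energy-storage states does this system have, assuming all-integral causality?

b0 stroke at Sf1  (source Sf1 imposes f)
b1 stroke at J1  (J1: bond 0 brought flow, rest push out)
b2 stroke at J1  (common-f at J1 fixed by 0)
b3 stroke at J1  (common-f at J1 fixed by 0)

2  (C1, C2 all integral)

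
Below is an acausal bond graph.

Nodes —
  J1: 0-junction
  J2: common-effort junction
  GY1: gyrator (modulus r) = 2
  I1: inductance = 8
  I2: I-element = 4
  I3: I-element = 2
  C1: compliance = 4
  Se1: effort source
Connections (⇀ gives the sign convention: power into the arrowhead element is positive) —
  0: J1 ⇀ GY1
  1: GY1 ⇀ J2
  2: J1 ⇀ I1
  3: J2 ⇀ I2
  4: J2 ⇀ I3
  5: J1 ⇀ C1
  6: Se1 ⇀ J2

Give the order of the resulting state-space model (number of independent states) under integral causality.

4  (C1, I1, I2, I3 all integral)

bond 6 stroke at J2  (source Se1 imposes e)
bond 1 stroke at GY1  (J2: bond 6 brought effort, rest push out)
bond 3 stroke at I2  (J2: bond 6 brought effort, rest push out)
bond 4 stroke at I3  (common-e at J2 fixed by 6)
bond 0 stroke at GY1  (GY GY1: same side as bond 1)
bond 2 stroke at I1  (prefer integral on I1)
bond 5 stroke at J1  (only one effort-in slot at J1)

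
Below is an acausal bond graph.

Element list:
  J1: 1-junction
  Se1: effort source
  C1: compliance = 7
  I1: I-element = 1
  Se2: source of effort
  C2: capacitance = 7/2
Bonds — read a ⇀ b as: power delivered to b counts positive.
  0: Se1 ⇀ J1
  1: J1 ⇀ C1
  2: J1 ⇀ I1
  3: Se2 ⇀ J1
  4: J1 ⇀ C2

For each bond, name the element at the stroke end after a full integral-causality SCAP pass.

#0 stroke→J1
#1 stroke→J1
#2 stroke→I1
#3 stroke→J1
#4 stroke→J1

β0 stroke→J1  (Se1 (Se) sets effort on bond)
β3 stroke→J1  (source Se2 imposes e)
β1 stroke→J1  (C1 outputs effort q/C1)
β2 stroke→I1  (I1 outputs flow p/I1)
β4 stroke→J1  (J1 flow already set via bond 2)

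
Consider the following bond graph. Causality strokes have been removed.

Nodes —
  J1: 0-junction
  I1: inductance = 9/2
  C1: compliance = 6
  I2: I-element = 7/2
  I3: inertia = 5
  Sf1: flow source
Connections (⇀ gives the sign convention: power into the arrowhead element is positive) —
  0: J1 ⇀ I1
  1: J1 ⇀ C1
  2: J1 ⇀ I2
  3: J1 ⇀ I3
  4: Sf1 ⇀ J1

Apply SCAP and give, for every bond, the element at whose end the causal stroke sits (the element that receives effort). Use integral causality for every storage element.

β0 →I1
β1 →J1
β2 →I2
β3 →I3
β4 →Sf1

bond 4 stroke→Sf1  (Sf1: flow source, stroke at near end)
bond 0 stroke→I1  (I1 integral (f out))
bond 1 stroke→J1  (C1 outputs effort q/C1)
bond 2 stroke→I2  (common-e at J1 fixed by 1)
bond 3 stroke→I3  (0-jn J1 has e-setter on 1)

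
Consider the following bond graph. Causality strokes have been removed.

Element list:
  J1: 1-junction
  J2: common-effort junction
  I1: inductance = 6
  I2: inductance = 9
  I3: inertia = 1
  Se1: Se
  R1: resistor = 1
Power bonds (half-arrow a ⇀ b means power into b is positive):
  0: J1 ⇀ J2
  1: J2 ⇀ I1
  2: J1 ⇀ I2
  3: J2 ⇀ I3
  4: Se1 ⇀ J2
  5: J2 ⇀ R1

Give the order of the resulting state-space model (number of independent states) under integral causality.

#4 stroke at J2  (Se1 (Se) sets effort on bond)
#0 stroke at J1  (J2 effort already set via bond 4)
#1 stroke at I1  (common-e at J2 fixed by 4)
#3 stroke at I3  (J2: bond 4 brought effort, rest push out)
#5 stroke at R1  (0-jn J2 has e-setter on 4)
#2 stroke at I2  (only one flow-in slot at J1)

3  (I1, I2, I3 all integral)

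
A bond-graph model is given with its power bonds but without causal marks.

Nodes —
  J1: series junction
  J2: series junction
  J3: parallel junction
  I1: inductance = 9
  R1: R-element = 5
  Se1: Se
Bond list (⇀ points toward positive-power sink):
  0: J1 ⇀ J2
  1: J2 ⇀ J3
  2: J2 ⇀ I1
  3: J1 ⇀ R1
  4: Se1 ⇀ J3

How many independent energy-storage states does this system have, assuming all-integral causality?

1  (I1 all integral)

b4 →J3  (source Se1 imposes e)
b1 →J2  (J3 effort already set via bond 4)
b2 →I1  (I1 integral (f out))
b0 →J2  (J2: bond 2 brought flow, rest push out)
b3 →J1  (1-jn J1 has f-setter on 0)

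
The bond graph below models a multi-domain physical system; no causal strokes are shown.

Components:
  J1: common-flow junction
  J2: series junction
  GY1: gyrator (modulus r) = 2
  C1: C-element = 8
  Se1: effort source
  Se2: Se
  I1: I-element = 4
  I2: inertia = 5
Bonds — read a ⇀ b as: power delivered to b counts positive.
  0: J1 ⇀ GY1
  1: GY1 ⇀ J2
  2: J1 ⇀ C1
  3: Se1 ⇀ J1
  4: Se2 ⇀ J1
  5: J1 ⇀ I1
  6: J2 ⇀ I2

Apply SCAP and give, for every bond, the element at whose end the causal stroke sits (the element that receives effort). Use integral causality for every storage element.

bond 3 stroke→J1  (source Se1 imposes e)
bond 4 stroke→J1  (source Se2 imposes e)
bond 2 stroke→J1  (C1: C, integral causality)
bond 5 stroke→I1  (prefer integral on I1)
bond 0 stroke→J1  (1-jn J1 has f-setter on 5)
bond 1 stroke→J2  (through GY1, causality inverts; strokes same side of GY1)
bond 6 stroke→I2  (only one flow-in slot at J2)

b0 stroke→J1
b1 stroke→J2
b2 stroke→J1
b3 stroke→J1
b4 stroke→J1
b5 stroke→I1
b6 stroke→I2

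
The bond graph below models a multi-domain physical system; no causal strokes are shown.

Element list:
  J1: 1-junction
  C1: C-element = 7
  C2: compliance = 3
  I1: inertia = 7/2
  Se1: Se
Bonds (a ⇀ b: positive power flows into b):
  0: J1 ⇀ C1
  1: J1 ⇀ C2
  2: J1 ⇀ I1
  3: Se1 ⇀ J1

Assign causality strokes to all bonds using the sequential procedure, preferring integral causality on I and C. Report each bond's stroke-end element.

β0 →J1
β1 →J1
β2 →I1
β3 →J1

b3 →J1  (Se1 fixes effort; stroke away)
b0 →J1  (C1 outputs effort q/C1)
b1 →J1  (C2 outputs effort q/C2)
b2 →I1  (J1: last free bond brings flow in)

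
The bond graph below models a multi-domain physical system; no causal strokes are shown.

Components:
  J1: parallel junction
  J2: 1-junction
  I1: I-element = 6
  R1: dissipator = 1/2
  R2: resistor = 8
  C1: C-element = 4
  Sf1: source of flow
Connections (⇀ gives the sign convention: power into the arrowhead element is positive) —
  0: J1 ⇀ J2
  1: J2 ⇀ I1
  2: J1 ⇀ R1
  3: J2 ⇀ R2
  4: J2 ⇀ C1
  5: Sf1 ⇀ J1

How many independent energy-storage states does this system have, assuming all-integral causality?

#5 stroke at Sf1  (Sf1 (Sf) sets flow on bond)
#1 stroke at I1  (I1 integral (f out))
#0 stroke at J2  (J2 flow already set via bond 1)
#3 stroke at J2  (J2 flow already set via bond 1)
#4 stroke at J2  (J2: bond 1 brought flow, rest push out)
#2 stroke at J1  (J1: last free bond brings effort in)

2  (C1, I1 all integral)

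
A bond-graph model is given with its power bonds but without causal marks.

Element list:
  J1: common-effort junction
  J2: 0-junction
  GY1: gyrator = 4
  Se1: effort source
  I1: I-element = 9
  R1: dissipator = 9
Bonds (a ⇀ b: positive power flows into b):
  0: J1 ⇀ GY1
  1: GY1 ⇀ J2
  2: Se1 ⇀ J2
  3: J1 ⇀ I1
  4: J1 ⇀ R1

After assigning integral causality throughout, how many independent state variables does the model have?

β2 |J2  (source Se1 imposes e)
β1 |GY1  (J2: bond 2 brought effort, rest push out)
β0 |GY1  (GY1: gyrator matches bond 1)
β3 |I1  (I1 outputs flow p/I1)
β4 |J1  (closing 0-jn rule on J1)

1  (I1 all integral)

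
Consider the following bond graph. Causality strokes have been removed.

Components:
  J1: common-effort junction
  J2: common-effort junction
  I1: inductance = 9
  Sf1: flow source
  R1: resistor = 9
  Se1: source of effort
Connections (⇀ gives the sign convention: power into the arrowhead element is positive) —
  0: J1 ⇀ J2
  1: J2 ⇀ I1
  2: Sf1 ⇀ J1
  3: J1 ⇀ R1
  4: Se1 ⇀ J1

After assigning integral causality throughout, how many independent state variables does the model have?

1  (I1 all integral)

#2 →Sf1  (Sf1: flow source, stroke at near end)
#4 →J1  (Se1 fixes effort; stroke away)
#0 →J2  (common-e at J1 fixed by 4)
#3 →R1  (J1: bond 4 brought effort, rest push out)
#1 →I1  (J2 effort already set via bond 0)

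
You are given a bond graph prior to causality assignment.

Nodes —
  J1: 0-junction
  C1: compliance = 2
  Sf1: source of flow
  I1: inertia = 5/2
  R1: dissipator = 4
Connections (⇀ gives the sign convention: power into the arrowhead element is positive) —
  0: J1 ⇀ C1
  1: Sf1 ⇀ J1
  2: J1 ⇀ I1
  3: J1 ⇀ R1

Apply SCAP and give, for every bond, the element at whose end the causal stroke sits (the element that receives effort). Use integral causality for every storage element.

bond 1 stroke→Sf1  (Sf1 (Sf) sets flow on bond)
bond 0 stroke→J1  (C1 outputs effort q/C1)
bond 2 stroke→I1  (J1 effort already set via bond 0)
bond 3 stroke→R1  (J1 effort already set via bond 0)

β0 |J1
β1 |Sf1
β2 |I1
β3 |R1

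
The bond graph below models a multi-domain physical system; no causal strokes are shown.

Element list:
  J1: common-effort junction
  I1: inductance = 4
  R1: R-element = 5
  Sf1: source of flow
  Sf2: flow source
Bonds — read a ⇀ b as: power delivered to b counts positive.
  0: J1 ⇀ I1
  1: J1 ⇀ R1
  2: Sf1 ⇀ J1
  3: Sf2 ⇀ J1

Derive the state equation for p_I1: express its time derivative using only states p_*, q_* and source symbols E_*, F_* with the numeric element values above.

b2 stroke at Sf1  (Sf1 fixes flow; stroke at Sf1)
b3 stroke at Sf2  (Sf2 (Sf) sets flow on bond)
b0 stroke at I1  (I1 outputs flow p/I1)
b1 stroke at J1  (J1: last free bond brings effort in)

dp_I1/dt = 5*F_Sf1 + 5*F_Sf2 - 5*p_I1/4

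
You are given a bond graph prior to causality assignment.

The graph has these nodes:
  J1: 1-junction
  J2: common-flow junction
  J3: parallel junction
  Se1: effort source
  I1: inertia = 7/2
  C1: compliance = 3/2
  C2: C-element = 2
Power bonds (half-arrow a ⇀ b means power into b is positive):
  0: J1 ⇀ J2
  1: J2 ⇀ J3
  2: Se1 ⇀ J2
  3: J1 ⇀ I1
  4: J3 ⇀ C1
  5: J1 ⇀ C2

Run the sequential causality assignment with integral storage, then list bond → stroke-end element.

bond 2 |J2  (Se1 (Se) sets effort on bond)
bond 3 |I1  (I1 outputs flow p/I1)
bond 0 |J1  (1-jn J1 has f-setter on 3)
bond 5 |J1  (common-f at J1 fixed by 3)
bond 1 |J2  (J2: bond 0 brought flow, rest push out)
bond 4 |J3  (closing 0-jn rule on J3)

b0 |J1
b1 |J2
b2 |J2
b3 |I1
b4 |J3
b5 |J1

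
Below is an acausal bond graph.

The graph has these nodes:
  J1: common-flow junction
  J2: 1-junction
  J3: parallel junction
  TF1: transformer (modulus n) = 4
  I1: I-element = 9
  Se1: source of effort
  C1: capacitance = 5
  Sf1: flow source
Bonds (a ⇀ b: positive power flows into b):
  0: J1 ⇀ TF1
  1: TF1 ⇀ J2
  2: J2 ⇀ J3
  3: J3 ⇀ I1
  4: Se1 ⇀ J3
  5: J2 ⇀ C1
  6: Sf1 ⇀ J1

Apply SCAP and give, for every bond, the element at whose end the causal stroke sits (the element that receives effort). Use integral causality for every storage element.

b4 |J3  (Se1 (Se) sets effort on bond)
b6 |Sf1  (source Sf1 imposes f)
b0 |J1  (1-jn J1 has f-setter on 6)
b2 |J2  (0-jn J3 has e-setter on 4)
b3 |I1  (0-jn J3 has e-setter on 4)
b1 |TF1  (TF1: transformer flips bond 0)
b5 |J2  (1-jn J2 has f-setter on 1)

b0 →J1
b1 →TF1
b2 →J2
b3 →I1
b4 →J3
b5 →J2
b6 →Sf1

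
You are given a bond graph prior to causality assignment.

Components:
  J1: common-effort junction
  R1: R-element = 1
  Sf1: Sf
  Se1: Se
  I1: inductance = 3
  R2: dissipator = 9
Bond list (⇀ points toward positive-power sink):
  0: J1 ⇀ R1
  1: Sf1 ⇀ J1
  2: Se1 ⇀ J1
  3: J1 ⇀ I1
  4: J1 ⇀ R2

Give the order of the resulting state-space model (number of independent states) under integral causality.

1  (I1 all integral)

β1 stroke at Sf1  (Sf1 fixes flow; stroke at Sf1)
β2 stroke at J1  (source Se1 imposes e)
β0 stroke at R1  (common-e at J1 fixed by 2)
β3 stroke at I1  (common-e at J1 fixed by 2)
β4 stroke at R2  (J1 effort already set via bond 2)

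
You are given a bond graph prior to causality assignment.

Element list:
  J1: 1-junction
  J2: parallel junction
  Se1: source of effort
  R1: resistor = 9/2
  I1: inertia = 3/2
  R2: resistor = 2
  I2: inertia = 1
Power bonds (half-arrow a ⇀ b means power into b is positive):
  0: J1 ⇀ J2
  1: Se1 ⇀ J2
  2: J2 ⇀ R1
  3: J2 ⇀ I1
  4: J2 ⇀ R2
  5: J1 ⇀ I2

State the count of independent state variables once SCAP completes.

2  (I1, I2 all integral)

#1 stroke at J2  (Se1 fixes effort; stroke away)
#0 stroke at J1  (0-jn J2 has e-setter on 1)
#2 stroke at R1  (common-e at J2 fixed by 1)
#3 stroke at I1  (J2: bond 1 brought effort, rest push out)
#4 stroke at R2  (0-jn J2 has e-setter on 1)
#5 stroke at I2  (closing 1-jn rule on J1)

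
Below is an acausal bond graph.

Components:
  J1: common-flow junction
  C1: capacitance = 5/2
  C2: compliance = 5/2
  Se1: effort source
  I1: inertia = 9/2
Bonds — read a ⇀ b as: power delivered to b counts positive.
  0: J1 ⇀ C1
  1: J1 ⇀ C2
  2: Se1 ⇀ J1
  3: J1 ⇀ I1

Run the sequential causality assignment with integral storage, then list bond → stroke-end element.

#0 stroke at J1
#1 stroke at J1
#2 stroke at J1
#3 stroke at I1

#2 |J1  (Se1 fixes effort; stroke away)
#0 |J1  (prefer integral on C1)
#1 |J1  (C2 outputs effort q/C2)
#3 |I1  (only one flow-in slot at J1)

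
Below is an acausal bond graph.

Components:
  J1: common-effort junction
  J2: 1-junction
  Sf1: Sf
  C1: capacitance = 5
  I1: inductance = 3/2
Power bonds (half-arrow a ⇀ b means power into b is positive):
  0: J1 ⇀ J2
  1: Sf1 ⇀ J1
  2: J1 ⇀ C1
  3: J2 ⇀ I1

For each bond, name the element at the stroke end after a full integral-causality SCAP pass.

bond 0 |J2
bond 1 |Sf1
bond 2 |J1
bond 3 |I1

bond 1 →Sf1  (Sf1 (Sf) sets flow on bond)
bond 2 →J1  (C1: C, integral causality)
bond 0 →J2  (0-jn J1 has e-setter on 2)
bond 3 →I1  (J2: last free bond brings flow in)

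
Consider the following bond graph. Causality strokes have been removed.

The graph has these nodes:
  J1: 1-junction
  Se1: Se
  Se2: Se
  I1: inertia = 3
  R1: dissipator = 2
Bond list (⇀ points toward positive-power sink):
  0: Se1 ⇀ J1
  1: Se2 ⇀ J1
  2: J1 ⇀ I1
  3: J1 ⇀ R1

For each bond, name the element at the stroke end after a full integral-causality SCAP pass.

#0 →J1  (source Se1 imposes e)
#1 →J1  (Se2 fixes effort; stroke away)
#2 →I1  (I1: I, integral causality)
#3 →J1  (J1 flow already set via bond 2)

#0 |J1
#1 |J1
#2 |I1
#3 |J1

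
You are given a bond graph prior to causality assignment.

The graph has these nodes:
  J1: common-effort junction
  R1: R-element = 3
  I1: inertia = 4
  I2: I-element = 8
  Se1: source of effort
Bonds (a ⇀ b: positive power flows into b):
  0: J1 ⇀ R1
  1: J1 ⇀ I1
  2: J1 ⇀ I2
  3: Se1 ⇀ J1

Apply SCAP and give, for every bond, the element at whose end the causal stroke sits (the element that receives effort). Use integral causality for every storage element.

b0 stroke→R1
b1 stroke→I1
b2 stroke→I2
b3 stroke→J1

bond 3 →J1  (Se1 (Se) sets effort on bond)
bond 0 →R1  (0-jn J1 has e-setter on 3)
bond 1 →I1  (J1: bond 3 brought effort, rest push out)
bond 2 →I2  (0-jn J1 has e-setter on 3)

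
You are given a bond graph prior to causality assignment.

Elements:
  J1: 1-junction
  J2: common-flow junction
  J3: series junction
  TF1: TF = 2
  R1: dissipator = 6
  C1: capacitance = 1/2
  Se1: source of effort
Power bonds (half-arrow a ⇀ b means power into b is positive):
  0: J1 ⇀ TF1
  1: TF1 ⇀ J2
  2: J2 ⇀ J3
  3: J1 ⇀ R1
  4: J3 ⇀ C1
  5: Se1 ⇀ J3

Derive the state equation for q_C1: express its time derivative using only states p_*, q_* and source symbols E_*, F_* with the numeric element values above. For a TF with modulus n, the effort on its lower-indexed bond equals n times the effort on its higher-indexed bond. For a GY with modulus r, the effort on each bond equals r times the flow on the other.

bond 5 stroke→J3  (Se1: effort source, stroke at far end)
bond 4 stroke→J3  (C1 integral (e out))
bond 2 stroke→J2  (J3 needs exactly one f-in)
bond 1 stroke→TF1  (closing 1-jn rule on J2)
bond 0 stroke→J1  (TF1: transformer flips bond 1)
bond 3 stroke→R1  (J1: last free bond brings flow in)

dq_C1/dt = 2*E_Se1/3 - 4*q_C1/3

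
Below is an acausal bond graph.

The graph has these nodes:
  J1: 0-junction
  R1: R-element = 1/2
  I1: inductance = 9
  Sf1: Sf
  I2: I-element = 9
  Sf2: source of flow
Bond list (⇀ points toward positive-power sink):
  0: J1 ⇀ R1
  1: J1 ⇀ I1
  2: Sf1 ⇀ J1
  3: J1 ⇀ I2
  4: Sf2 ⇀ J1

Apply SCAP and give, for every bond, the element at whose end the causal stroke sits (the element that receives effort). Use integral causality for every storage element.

b0 →J1
b1 →I1
b2 →Sf1
b3 →I2
b4 →Sf2

β2 |Sf1  (Sf1: flow source, stroke at near end)
β4 |Sf2  (Sf2: flow source, stroke at near end)
β1 |I1  (I1 integral (f out))
β3 |I2  (I2 outputs flow p/I2)
β0 |J1  (J1 needs exactly one e-in)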